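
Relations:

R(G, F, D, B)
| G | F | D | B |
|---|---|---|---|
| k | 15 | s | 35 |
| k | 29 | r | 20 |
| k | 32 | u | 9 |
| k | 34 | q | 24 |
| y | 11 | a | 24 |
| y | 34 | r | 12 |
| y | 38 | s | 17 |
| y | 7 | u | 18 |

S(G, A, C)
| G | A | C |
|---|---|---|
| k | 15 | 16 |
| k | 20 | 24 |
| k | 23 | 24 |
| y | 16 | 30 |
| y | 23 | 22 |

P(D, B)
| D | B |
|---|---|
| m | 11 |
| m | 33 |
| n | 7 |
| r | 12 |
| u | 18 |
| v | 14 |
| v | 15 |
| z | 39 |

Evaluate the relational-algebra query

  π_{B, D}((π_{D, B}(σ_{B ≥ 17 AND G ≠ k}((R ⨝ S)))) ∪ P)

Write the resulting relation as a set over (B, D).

{(11, m), (12, r), (14, v), (15, v), (17, s), (18, u), (24, a), (33, m), (39, z), (7, n)}

Natural join on G: {(k, 15, s, 35, 15, 16), (k, 15, s, 35, 20, 24), (k, 15, s, 35, 23, 24), (k, 29, r, 20, 15, 16), (k, 29, r, 20, 20, 24), (k, 29, r, 20, 23, 24), (k, 32, u, 9, 15, 16), (k, 32, u, 9, 20, 24), (k, 32, u, 9, 23, 24), (k, 34, q, 24, 15, 16), (k, 34, q, 24, 20, 24), (k, 34, q, 24, 23, 24), (y, 11, a, 24, 16, 30), (y, 11, a, 24, 23, 22), (y, 34, r, 12, 16, 30), (y, 34, r, 12, 23, 22), (y, 38, s, 17, 16, 30), (y, 38, s, 17, 23, 22), (y, 7, u, 18, 16, 30), (y, 7, u, 18, 23, 22)}
Filtering on B ≥ 17 AND G ≠ k leaves {(y, 11, a, 24, 16, 30), (y, 11, a, 24, 23, 22), (y, 38, s, 17, 16, 30), (y, 38, s, 17, 23, 22), (y, 7, u, 18, 16, 30), (y, 7, u, 18, 23, 22)}.
Keep only column(s) D, B (3 duplicate(s) eliminated): {(a, 24), (s, 17), (u, 18)}
Set union of the two operands is {(a, 24), (m, 11), (m, 33), (n, 7), (r, 12), (s, 17), (u, 18), (v, 14), (v, 15), (z, 39)}.
Keep only column(s) B, D: {(11, m), (12, r), (14, v), (15, v), (17, s), (18, u), (24, a), (33, m), (39, z), (7, n)}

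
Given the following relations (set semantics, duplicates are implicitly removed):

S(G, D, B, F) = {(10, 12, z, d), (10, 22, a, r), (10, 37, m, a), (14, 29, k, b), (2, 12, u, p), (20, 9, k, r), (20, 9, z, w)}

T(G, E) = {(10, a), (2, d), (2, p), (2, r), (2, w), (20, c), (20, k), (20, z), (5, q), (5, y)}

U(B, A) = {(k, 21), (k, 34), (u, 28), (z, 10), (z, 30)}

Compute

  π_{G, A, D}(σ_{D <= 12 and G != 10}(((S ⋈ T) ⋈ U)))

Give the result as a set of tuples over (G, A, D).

{(2, 28, 12), (20, 10, 9), (20, 21, 9), (20, 30, 9), (20, 34, 9)}

Joining S and T on G yields {(10, 12, z, d, a), (10, 22, a, r, a), (10, 37, m, a, a), (2, 12, u, p, d), (2, 12, u, p, p), (2, 12, u, p, r), (2, 12, u, p, w), (20, 9, k, r, c), (20, 9, k, r, k), (20, 9, k, r, z), (20, 9, z, w, c), (20, 9, z, w, k), (20, 9, z, w, z)}.
Joining (S ⋈ T) and U on B yields {(10, 12, z, d, a, 10), (10, 12, z, d, a, 30), (2, 12, u, p, d, 28), (2, 12, u, p, p, 28), (2, 12, u, p, r, 28), (2, 12, u, p, w, 28), (20, 9, k, r, c, 21), (20, 9, k, r, c, 34), (20, 9, k, r, k, 21), (20, 9, k, r, k, 34), (20, 9, k, r, z, 21), (20, 9, k, r, z, 34), (20, 9, z, w, c, 10), (20, 9, z, w, c, 30), (20, 9, z, w, k, 10), (20, 9, z, w, k, 30), (20, 9, z, w, z, 10), (20, 9, z, w, z, 30)}.
Apply σ_{D <= 12 and G != 10}; surviving tuples: {(2, 12, u, p, d, 28), (2, 12, u, p, p, 28), (2, 12, u, p, r, 28), (2, 12, u, p, w, 28), (20, 9, k, r, c, 21), (20, 9, k, r, c, 34), (20, 9, k, r, k, 21), (20, 9, k, r, k, 34), (20, 9, k, r, z, 21), (20, 9, k, r, z, 34), (20, 9, z, w, c, 10), (20, 9, z, w, c, 30), (20, 9, z, w, k, 10), (20, 9, z, w, k, 30), (20, 9, z, w, z, 10), (20, 9, z, w, z, 30)}
π[G, A, D]: project onto (G, A, D) (11 duplicate(s) eliminated) → {(2, 28, 12), (20, 10, 9), (20, 21, 9), (20, 30, 9), (20, 34, 9)}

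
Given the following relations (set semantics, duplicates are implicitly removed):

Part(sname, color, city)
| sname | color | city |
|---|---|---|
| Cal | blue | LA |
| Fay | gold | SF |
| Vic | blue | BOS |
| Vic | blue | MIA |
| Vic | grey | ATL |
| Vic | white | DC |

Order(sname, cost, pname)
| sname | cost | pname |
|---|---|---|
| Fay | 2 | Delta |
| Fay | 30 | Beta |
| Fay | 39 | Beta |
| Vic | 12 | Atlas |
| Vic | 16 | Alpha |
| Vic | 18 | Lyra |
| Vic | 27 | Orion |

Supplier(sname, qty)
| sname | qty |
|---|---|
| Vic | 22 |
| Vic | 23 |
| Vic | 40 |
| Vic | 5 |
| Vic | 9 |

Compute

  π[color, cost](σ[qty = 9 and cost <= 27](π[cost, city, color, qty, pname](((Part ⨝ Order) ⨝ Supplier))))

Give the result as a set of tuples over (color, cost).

{(blue, 12), (blue, 16), (blue, 18), (blue, 27), (grey, 12), (grey, 16), (grey, 18), (grey, 27), (white, 12), (white, 16), (white, 18), (white, 27)}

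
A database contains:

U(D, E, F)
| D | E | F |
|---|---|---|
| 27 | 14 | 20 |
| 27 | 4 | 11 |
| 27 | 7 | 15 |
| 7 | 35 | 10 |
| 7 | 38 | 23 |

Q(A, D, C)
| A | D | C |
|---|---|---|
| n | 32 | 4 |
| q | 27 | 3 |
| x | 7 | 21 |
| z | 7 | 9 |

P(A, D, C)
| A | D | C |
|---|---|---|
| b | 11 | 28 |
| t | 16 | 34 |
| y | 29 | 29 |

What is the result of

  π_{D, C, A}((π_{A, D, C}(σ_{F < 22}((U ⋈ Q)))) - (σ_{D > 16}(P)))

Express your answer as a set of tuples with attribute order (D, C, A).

{(27, 3, q), (7, 21, x), (7, 9, z)}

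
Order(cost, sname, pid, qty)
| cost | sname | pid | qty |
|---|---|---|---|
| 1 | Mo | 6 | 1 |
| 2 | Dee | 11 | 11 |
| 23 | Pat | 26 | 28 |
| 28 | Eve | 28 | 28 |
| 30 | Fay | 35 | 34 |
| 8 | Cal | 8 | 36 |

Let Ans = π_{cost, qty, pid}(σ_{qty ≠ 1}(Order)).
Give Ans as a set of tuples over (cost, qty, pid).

{(2, 11, 11), (23, 28, 26), (28, 28, 28), (30, 34, 35), (8, 36, 8)}

Selection qty ≠ 1: {(2, Dee, 11, 11), (23, Pat, 26, 28), (28, Eve, 28, 28), (30, Fay, 35, 34), (8, Cal, 8, 36)}
Projecting to cost, qty, pid: {(2, 11, 11), (23, 28, 26), (28, 28, 28), (30, 34, 35), (8, 36, 8)}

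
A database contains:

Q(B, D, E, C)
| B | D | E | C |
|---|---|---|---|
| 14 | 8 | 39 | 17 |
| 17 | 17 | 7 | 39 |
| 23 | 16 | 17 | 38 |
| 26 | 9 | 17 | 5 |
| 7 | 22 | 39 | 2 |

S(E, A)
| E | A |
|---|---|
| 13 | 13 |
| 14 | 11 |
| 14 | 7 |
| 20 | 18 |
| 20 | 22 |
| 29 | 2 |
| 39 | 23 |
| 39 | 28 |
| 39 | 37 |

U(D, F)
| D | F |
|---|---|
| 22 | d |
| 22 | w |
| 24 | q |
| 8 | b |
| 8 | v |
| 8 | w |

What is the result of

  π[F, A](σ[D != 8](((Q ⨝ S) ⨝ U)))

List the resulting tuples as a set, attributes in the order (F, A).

Q ⋈ S (natural join on E): {(14, 8, 39, 17, 23), (14, 8, 39, 17, 28), (14, 8, 39, 17, 37), (7, 22, 39, 2, 23), (7, 22, 39, 2, 28), (7, 22, 39, 2, 37)}
(Q ⨝ S) ⋈ U (natural join on D): {(14, 8, 39, 17, 23, b), (14, 8, 39, 17, 23, v), (14, 8, 39, 17, 23, w), (14, 8, 39, 17, 28, b), (14, 8, 39, 17, 28, v), (14, 8, 39, 17, 28, w), (14, 8, 39, 17, 37, b), (14, 8, 39, 17, 37, v), (14, 8, 39, 17, 37, w), (7, 22, 39, 2, 23, d), (7, 22, 39, 2, 23, w), (7, 22, 39, 2, 28, d), (7, 22, 39, 2, 28, w), (7, 22, 39, 2, 37, d), (7, 22, 39, 2, 37, w)}
Filtering on D != 8 leaves {(7, 22, 39, 2, 23, d), (7, 22, 39, 2, 23, w), (7, 22, 39, 2, 28, d), (7, 22, 39, 2, 28, w), (7, 22, 39, 2, 37, d), (7, 22, 39, 2, 37, w)}.
π[F, A]: project onto (F, A) → {(d, 23), (d, 28), (d, 37), (w, 23), (w, 28), (w, 37)}

{(d, 23), (d, 28), (d, 37), (w, 23), (w, 28), (w, 37)}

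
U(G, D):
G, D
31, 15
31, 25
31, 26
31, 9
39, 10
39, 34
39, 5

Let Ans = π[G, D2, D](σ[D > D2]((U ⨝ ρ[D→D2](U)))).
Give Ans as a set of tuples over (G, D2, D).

ρ[D→D2]: schema becomes (G, D2); tuples unchanged.
Natural join on G: {(31, 15, 15), (31, 15, 25), (31, 15, 26), (31, 15, 9), (31, 25, 15), (31, 25, 25), (31, 25, 26), (31, 25, 9), (31, 26, 15), (31, 26, 25), (31, 26, 26), (31, 26, 9), (31, 9, 15), (31, 9, 25), (31, 9, 26), (31, 9, 9), (39, 10, 10), (39, 10, 34), (39, 10, 5), (39, 34, 10), (39, 34, 34), (39, 34, 5), (39, 5, 10), (39, 5, 34), (39, 5, 5)}
Selection D > D2: {(31, 15, 9), (31, 25, 15), (31, 25, 9), (31, 26, 15), (31, 26, 25), (31, 26, 9), (39, 10, 5), (39, 34, 10), (39, 34, 5)}
Keep only column(s) G, D2, D: {(31, 15, 25), (31, 15, 26), (31, 25, 26), (31, 9, 15), (31, 9, 25), (31, 9, 26), (39, 10, 34), (39, 5, 10), (39, 5, 34)}

{(31, 15, 25), (31, 15, 26), (31, 25, 26), (31, 9, 15), (31, 9, 25), (31, 9, 26), (39, 10, 34), (39, 5, 10), (39, 5, 34)}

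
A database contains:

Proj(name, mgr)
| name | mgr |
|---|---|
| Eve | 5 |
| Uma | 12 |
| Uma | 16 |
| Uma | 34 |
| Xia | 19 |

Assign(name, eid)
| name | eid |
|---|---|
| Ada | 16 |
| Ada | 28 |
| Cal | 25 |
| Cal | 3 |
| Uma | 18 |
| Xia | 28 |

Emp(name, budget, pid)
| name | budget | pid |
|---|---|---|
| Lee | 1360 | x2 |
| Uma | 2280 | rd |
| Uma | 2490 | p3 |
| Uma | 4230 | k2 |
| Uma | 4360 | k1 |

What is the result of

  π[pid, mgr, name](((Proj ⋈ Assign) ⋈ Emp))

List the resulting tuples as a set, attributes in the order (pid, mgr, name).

{(k1, 12, Uma), (k1, 16, Uma), (k1, 34, Uma), (k2, 12, Uma), (k2, 16, Uma), (k2, 34, Uma), (p3, 12, Uma), (p3, 16, Uma), (p3, 34, Uma), (rd, 12, Uma), (rd, 16, Uma), (rd, 34, Uma)}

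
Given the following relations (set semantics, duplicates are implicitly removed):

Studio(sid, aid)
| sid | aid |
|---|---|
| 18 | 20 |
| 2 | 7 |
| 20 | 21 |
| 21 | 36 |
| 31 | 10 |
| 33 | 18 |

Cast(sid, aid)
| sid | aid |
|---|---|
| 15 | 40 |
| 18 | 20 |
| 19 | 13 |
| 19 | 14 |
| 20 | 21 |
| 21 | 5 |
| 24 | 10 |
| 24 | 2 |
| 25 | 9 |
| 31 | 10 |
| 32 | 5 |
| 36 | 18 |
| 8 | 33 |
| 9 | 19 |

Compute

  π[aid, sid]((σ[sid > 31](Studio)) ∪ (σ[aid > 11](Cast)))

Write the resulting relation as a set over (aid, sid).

Filtering on sid > 31 leaves {(33, 18)}.
Filtering on aid > 11 leaves {(15, 40), (18, 20), (19, 13), (19, 14), (20, 21), (36, 18), (8, 33), (9, 19)}.
Union: {(33, 18)} with {(15, 40), (18, 20), (19, 13), (19, 14), (20, 21), (36, 18), (8, 33), (9, 19)} → {(15, 40), (18, 20), (19, 13), (19, 14), (20, 21), (33, 18), (36, 18), (8, 33), (9, 19)}
π_{aid, sid} gives {(13, 19), (14, 19), (18, 33), (18, 36), (19, 9), (20, 18), (21, 20), (33, 8), (40, 15)}.

{(13, 19), (14, 19), (18, 33), (18, 36), (19, 9), (20, 18), (21, 20), (33, 8), (40, 15)}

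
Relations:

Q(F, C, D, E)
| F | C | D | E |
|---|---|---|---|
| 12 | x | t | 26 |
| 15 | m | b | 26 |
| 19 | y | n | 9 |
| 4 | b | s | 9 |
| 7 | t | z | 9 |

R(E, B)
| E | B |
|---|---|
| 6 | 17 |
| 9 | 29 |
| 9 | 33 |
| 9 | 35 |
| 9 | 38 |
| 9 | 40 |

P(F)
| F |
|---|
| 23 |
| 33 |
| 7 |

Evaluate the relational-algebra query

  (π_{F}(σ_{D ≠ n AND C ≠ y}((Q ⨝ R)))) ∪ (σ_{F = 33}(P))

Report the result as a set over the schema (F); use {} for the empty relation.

Natural join on E: {(19, y, n, 9, 29), (19, y, n, 9, 33), (19, y, n, 9, 35), (19, y, n, 9, 38), (19, y, n, 9, 40), (4, b, s, 9, 29), (4, b, s, 9, 33), (4, b, s, 9, 35), (4, b, s, 9, 38), (4, b, s, 9, 40), (7, t, z, 9, 29), (7, t, z, 9, 33), (7, t, z, 9, 35), (7, t, z, 9, 38), (7, t, z, 9, 40)}
Filtering on D ≠ n AND C ≠ y leaves {(4, b, s, 9, 29), (4, b, s, 9, 33), (4, b, s, 9, 35), (4, b, s, 9, 38), (4, b, s, 9, 40), (7, t, z, 9, 29), (7, t, z, 9, 33), (7, t, z, 9, 35), (7, t, z, 9, 38), (7, t, z, 9, 40)}.
π[F]: project onto (F) (8 duplicate(s) eliminated) → {4, 7}
Filtering on F = 33 leaves {33}.
Union: {4, 7} with {33} → {33, 4, 7}

{33, 4, 7}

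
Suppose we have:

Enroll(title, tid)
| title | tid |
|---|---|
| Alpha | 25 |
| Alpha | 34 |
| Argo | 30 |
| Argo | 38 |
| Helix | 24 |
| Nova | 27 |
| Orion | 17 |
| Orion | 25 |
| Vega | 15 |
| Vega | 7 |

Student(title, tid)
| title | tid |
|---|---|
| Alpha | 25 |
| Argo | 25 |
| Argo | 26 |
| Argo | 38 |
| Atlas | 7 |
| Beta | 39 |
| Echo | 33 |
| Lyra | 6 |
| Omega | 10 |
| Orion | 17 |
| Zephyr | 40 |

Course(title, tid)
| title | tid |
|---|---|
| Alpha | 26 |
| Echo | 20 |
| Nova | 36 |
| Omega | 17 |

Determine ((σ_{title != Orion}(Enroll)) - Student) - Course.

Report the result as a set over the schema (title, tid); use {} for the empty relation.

{(Alpha, 34), (Argo, 30), (Helix, 24), (Nova, 27), (Vega, 15), (Vega, 7)}

Selection title != Orion: {(Alpha, 25), (Alpha, 34), (Argo, 30), (Argo, 38), (Helix, 24), (Nova, 27), (Vega, 15), (Vega, 7)}
Difference: {(Alpha, 25), (Alpha, 34), (Argo, 30), (Argo, 38), (Helix, 24), (Nova, 27), (Vega, 15), (Vega, 7)} with {(Alpha, 25), (Argo, 25), (Argo, 26), (Argo, 38), (Atlas, 7), (Beta, 39), (Echo, 33), (Lyra, 6), (Omega, 10), (Orion, 17), (Zephyr, 40)} → {(Alpha, 34), (Argo, 30), (Helix, 24), (Nova, 27), (Vega, 15), (Vega, 7)}
Difference: {(Alpha, 34), (Argo, 30), (Helix, 24), (Nova, 27), (Vega, 15), (Vega, 7)} with {(Alpha, 26), (Echo, 20), (Nova, 36), (Omega, 17)} → {(Alpha, 34), (Argo, 30), (Helix, 24), (Nova, 27), (Vega, 15), (Vega, 7)}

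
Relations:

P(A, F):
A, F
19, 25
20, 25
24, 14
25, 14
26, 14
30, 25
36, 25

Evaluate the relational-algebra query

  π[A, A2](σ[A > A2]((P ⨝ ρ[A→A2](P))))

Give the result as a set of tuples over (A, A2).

{(20, 19), (25, 24), (26, 24), (26, 25), (30, 19), (30, 20), (36, 19), (36, 20), (36, 30)}

ρ[A→A2]: schema becomes (A2, F); tuples unchanged.
Joining P and ρ[A→A2](P) on F yields {(19, 25, 19), (19, 25, 20), (19, 25, 30), (19, 25, 36), (20, 25, 19), (20, 25, 20), (20, 25, 30), (20, 25, 36), (24, 14, 24), (24, 14, 25), (24, 14, 26), (25, 14, 24), (25, 14, 25), (25, 14, 26), (26, 14, 24), (26, 14, 25), (26, 14, 26), (30, 25, 19), (30, 25, 20), (30, 25, 30), (30, 25, 36), (36, 25, 19), (36, 25, 20), (36, 25, 30), (36, 25, 36)}.
Selection A > A2: {(20, 25, 19), (25, 14, 24), (26, 14, 24), (26, 14, 25), (30, 25, 19), (30, 25, 20), (36, 25, 19), (36, 25, 20), (36, 25, 30)}
π_{A, A2} gives {(20, 19), (25, 24), (26, 24), (26, 25), (30, 19), (30, 20), (36, 19), (36, 20), (36, 30)}.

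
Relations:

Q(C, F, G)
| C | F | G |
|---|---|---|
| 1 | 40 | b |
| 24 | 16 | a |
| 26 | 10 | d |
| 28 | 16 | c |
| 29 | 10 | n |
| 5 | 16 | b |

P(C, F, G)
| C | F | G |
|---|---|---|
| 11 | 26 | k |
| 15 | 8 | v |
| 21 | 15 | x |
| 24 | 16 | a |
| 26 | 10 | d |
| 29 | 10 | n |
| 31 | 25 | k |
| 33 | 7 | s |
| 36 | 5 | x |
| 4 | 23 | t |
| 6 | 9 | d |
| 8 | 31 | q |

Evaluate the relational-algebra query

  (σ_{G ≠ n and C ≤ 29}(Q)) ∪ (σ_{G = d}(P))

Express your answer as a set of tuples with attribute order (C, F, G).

σ[G ≠ n and C ≤ 29]: keep tuples satisfying G ≠ n and C ≤ 29 → {(1, 40, b), (24, 16, a), (26, 10, d), (28, 16, c), (5, 16, b)}
σ[G = d]: keep tuples satisfying G = d → {(26, 10, d), (6, 9, d)}
Set union of the two operands is {(1, 40, b), (24, 16, a), (26, 10, d), (28, 16, c), (5, 16, b), (6, 9, d)}.

{(1, 40, b), (24, 16, a), (26, 10, d), (28, 16, c), (5, 16, b), (6, 9, d)}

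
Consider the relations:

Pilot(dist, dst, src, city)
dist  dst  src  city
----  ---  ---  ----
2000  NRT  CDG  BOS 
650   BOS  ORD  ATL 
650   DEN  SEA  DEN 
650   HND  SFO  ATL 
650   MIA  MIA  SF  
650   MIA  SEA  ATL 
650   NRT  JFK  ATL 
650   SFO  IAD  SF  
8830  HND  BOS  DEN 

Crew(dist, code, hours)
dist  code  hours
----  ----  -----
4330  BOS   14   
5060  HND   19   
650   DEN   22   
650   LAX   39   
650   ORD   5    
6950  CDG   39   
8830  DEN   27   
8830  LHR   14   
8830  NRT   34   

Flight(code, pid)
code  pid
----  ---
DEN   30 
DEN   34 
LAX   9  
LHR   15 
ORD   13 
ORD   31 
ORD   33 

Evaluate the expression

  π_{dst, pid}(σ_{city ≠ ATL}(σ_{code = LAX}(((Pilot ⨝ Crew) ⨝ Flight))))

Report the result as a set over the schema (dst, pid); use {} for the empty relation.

{(DEN, 9), (MIA, 9), (SFO, 9)}

Pilot ⋈ Crew (natural join on dist): {(650, BOS, ORD, ATL, DEN, 22), (650, BOS, ORD, ATL, LAX, 39), (650, BOS, ORD, ATL, ORD, 5), (650, DEN, SEA, DEN, DEN, 22), (650, DEN, SEA, DEN, LAX, 39), (650, DEN, SEA, DEN, ORD, 5), (650, HND, SFO, ATL, DEN, 22), (650, HND, SFO, ATL, LAX, 39), (650, HND, SFO, ATL, ORD, 5), (650, MIA, MIA, SF, DEN, 22), (650, MIA, MIA, SF, LAX, 39), (650, MIA, MIA, SF, ORD, 5), (650, MIA, SEA, ATL, DEN, 22), (650, MIA, SEA, ATL, LAX, 39), (650, MIA, SEA, ATL, ORD, 5), (650, NRT, JFK, ATL, DEN, 22), (650, NRT, JFK, ATL, LAX, 39), (650, NRT, JFK, ATL, ORD, 5), (650, SFO, IAD, SF, DEN, 22), (650, SFO, IAD, SF, LAX, 39), (650, SFO, IAD, SF, ORD, 5), (8830, HND, BOS, DEN, DEN, 27), (8830, HND, BOS, DEN, LHR, 14), (8830, HND, BOS, DEN, NRT, 34)}
(Pilot ⨝ Crew) ⋈ Flight (natural join on code): {(650, BOS, ORD, ATL, DEN, 22, 30), (650, BOS, ORD, ATL, DEN, 22, 34), (650, BOS, ORD, ATL, LAX, 39, 9), (650, BOS, ORD, ATL, ORD, 5, 13), (650, BOS, ORD, ATL, ORD, 5, 31), (650, BOS, ORD, ATL, ORD, 5, 33), (650, DEN, SEA, DEN, DEN, 22, 30), (650, DEN, SEA, DEN, DEN, 22, 34), (650, DEN, SEA, DEN, LAX, 39, 9), (650, DEN, SEA, DEN, ORD, 5, 13), (650, DEN, SEA, DEN, ORD, 5, 31), (650, DEN, SEA, DEN, ORD, 5, 33), (650, HND, SFO, ATL, DEN, 22, 30), (650, HND, SFO, ATL, DEN, 22, 34), (650, HND, SFO, ATL, LAX, 39, 9), (650, HND, SFO, ATL, ORD, 5, 13), (650, HND, SFO, ATL, ORD, 5, 31), (650, HND, SFO, ATL, ORD, 5, 33), (650, MIA, MIA, SF, DEN, 22, 30), (650, MIA, MIA, SF, DEN, 22, 34), (650, MIA, MIA, SF, LAX, 39, 9), (650, MIA, MIA, SF, ORD, 5, 13), (650, MIA, MIA, SF, ORD, 5, 31), (650, MIA, MIA, SF, ORD, 5, 33), (650, MIA, SEA, ATL, DEN, 22, 30), (650, MIA, SEA, ATL, DEN, 22, 34), (650, MIA, SEA, ATL, LAX, 39, 9), (650, MIA, SEA, ATL, ORD, 5, 13), (650, MIA, SEA, ATL, ORD, 5, 31), (650, MIA, SEA, ATL, ORD, 5, 33), (650, NRT, JFK, ATL, DEN, 22, 30), (650, NRT, JFK, ATL, DEN, 22, 34), (650, NRT, JFK, ATL, LAX, 39, 9), (650, NRT, JFK, ATL, ORD, 5, 13), (650, NRT, JFK, ATL, ORD, 5, 31), (650, NRT, JFK, ATL, ORD, 5, 33), (650, SFO, IAD, SF, DEN, 22, 30), (650, SFO, IAD, SF, DEN, 22, 34), (650, SFO, IAD, SF, LAX, 39, 9), (650, SFO, IAD, SF, ORD, 5, 13), (650, SFO, IAD, SF, ORD, 5, 31), (650, SFO, IAD, SF, ORD, 5, 33), (8830, HND, BOS, DEN, DEN, 27, 30), (8830, HND, BOS, DEN, DEN, 27, 34), (8830, HND, BOS, DEN, LHR, 14, 15)}
Selection code = LAX: {(650, BOS, ORD, ATL, LAX, 39, 9), (650, DEN, SEA, DEN, LAX, 39, 9), (650, HND, SFO, ATL, LAX, 39, 9), (650, MIA, MIA, SF, LAX, 39, 9), (650, MIA, SEA, ATL, LAX, 39, 9), (650, NRT, JFK, ATL, LAX, 39, 9), (650, SFO, IAD, SF, LAX, 39, 9)}
Selection city ≠ ATL: {(650, DEN, SEA, DEN, LAX, 39, 9), (650, MIA, MIA, SF, LAX, 39, 9), (650, SFO, IAD, SF, LAX, 39, 9)}
Keep only column(s) dst, pid: {(DEN, 9), (MIA, 9), (SFO, 9)}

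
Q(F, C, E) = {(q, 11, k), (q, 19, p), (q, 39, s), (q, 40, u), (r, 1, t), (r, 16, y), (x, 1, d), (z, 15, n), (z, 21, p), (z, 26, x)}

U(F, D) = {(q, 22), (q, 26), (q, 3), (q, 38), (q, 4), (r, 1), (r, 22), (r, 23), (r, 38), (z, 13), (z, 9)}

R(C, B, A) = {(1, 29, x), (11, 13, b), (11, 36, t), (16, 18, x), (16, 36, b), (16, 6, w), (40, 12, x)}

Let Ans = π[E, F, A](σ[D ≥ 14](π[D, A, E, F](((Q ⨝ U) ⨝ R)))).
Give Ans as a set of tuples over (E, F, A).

Q ⋈ U (natural join on F): {(q, 11, k, 22), (q, 11, k, 26), (q, 11, k, 3), (q, 11, k, 38), (q, 11, k, 4), (q, 19, p, 22), (q, 19, p, 26), (q, 19, p, 3), (q, 19, p, 38), (q, 19, p, 4), (q, 39, s, 22), (q, 39, s, 26), (q, 39, s, 3), (q, 39, s, 38), (q, 39, s, 4), (q, 40, u, 22), (q, 40, u, 26), (q, 40, u, 3), (q, 40, u, 38), (q, 40, u, 4), (r, 1, t, 1), (r, 1, t, 22), (r, 1, t, 23), (r, 1, t, 38), (r, 16, y, 1), (r, 16, y, 22), (r, 16, y, 23), (r, 16, y, 38), (z, 15, n, 13), (z, 15, n, 9), (z, 21, p, 13), (z, 21, p, 9), (z, 26, x, 13), (z, 26, x, 9)}
(Q ⨝ U) ⋈ R (natural join on C): {(q, 11, k, 22, 13, b), (q, 11, k, 22, 36, t), (q, 11, k, 26, 13, b), (q, 11, k, 26, 36, t), (q, 11, k, 3, 13, b), (q, 11, k, 3, 36, t), (q, 11, k, 38, 13, b), (q, 11, k, 38, 36, t), (q, 11, k, 4, 13, b), (q, 11, k, 4, 36, t), (q, 40, u, 22, 12, x), (q, 40, u, 26, 12, x), (q, 40, u, 3, 12, x), (q, 40, u, 38, 12, x), (q, 40, u, 4, 12, x), (r, 1, t, 1, 29, x), (r, 1, t, 22, 29, x), (r, 1, t, 23, 29, x), (r, 1, t, 38, 29, x), (r, 16, y, 1, 18, x), (r, 16, y, 1, 36, b), (r, 16, y, 1, 6, w), (r, 16, y, 22, 18, x), (r, 16, y, 22, 36, b), (r, 16, y, 22, 6, w), (r, 16, y, 23, 18, x), (r, 16, y, 23, 36, b), (r, 16, y, 23, 6, w), (r, 16, y, 38, 18, x), (r, 16, y, 38, 36, b), (r, 16, y, 38, 6, w)}
π[D, A, E, F]: project onto (D, A, E, F) → {(1, b, y, r), (1, w, y, r), (1, x, t, r), (1, x, y, r), (22, b, k, q), (22, b, y, r), (22, t, k, q), (22, w, y, r), (22, x, t, r), (22, x, u, q), (22, x, y, r), (23, b, y, r), (23, w, y, r), (23, x, t, r), (23, x, y, r), (26, b, k, q), (26, t, k, q), (26, x, u, q), (3, b, k, q), (3, t, k, q), (3, x, u, q), (38, b, k, q), (38, b, y, r), (38, t, k, q), (38, w, y, r), (38, x, t, r), (38, x, u, q), (38, x, y, r), (4, b, k, q), (4, t, k, q), (4, x, u, q)}
σ[D ≥ 14]: keep tuples satisfying D ≥ 14 → {(22, b, k, q), (22, b, y, r), (22, t, k, q), (22, w, y, r), (22, x, t, r), (22, x, u, q), (22, x, y, r), (23, b, y, r), (23, w, y, r), (23, x, t, r), (23, x, y, r), (26, b, k, q), (26, t, k, q), (26, x, u, q), (38, b, k, q), (38, b, y, r), (38, t, k, q), (38, w, y, r), (38, x, t, r), (38, x, u, q), (38, x, y, r)}
π[E, F, A]: project onto (E, F, A) (14 duplicate(s) eliminated) → {(k, q, b), (k, q, t), (t, r, x), (u, q, x), (y, r, b), (y, r, w), (y, r, x)}

{(k, q, b), (k, q, t), (t, r, x), (u, q, x), (y, r, b), (y, r, w), (y, r, x)}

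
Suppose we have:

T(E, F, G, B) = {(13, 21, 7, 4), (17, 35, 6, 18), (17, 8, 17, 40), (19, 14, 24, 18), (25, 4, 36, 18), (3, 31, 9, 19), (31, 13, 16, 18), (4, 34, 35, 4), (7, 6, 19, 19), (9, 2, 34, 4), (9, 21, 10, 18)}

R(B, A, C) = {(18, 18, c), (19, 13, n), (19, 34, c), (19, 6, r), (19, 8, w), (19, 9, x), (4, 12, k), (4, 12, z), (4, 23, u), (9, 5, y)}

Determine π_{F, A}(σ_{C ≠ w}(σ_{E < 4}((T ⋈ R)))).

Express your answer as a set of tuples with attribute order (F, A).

Natural join on B: {(13, 21, 7, 4, 12, k), (13, 21, 7, 4, 12, z), (13, 21, 7, 4, 23, u), (17, 35, 6, 18, 18, c), (19, 14, 24, 18, 18, c), (25, 4, 36, 18, 18, c), (3, 31, 9, 19, 13, n), (3, 31, 9, 19, 34, c), (3, 31, 9, 19, 6, r), (3, 31, 9, 19, 8, w), (3, 31, 9, 19, 9, x), (31, 13, 16, 18, 18, c), (4, 34, 35, 4, 12, k), (4, 34, 35, 4, 12, z), (4, 34, 35, 4, 23, u), (7, 6, 19, 19, 13, n), (7, 6, 19, 19, 34, c), (7, 6, 19, 19, 6, r), (7, 6, 19, 19, 8, w), (7, 6, 19, 19, 9, x), (9, 2, 34, 4, 12, k), (9, 2, 34, 4, 12, z), (9, 2, 34, 4, 23, u), (9, 21, 10, 18, 18, c)}
Filtering on E < 4 leaves {(3, 31, 9, 19, 13, n), (3, 31, 9, 19, 34, c), (3, 31, 9, 19, 6, r), (3, 31, 9, 19, 8, w), (3, 31, 9, 19, 9, x)}.
Filtering on C ≠ w leaves {(3, 31, 9, 19, 13, n), (3, 31, 9, 19, 34, c), (3, 31, 9, 19, 6, r), (3, 31, 9, 19, 9, x)}.
Keep only column(s) F, A: {(31, 13), (31, 34), (31, 6), (31, 9)}

{(31, 13), (31, 34), (31, 6), (31, 9)}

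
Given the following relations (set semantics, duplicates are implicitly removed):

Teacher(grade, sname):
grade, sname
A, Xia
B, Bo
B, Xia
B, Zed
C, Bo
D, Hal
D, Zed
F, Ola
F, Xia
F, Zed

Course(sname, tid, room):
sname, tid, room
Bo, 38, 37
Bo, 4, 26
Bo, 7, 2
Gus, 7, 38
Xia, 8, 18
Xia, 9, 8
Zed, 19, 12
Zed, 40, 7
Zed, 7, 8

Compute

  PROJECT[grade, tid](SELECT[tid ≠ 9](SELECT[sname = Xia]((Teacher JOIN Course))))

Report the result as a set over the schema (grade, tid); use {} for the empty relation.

Teacher ⋈ Course (natural join on sname): {(A, Xia, 8, 18), (A, Xia, 9, 8), (B, Bo, 38, 37), (B, Bo, 4, 26), (B, Bo, 7, 2), (B, Xia, 8, 18), (B, Xia, 9, 8), (B, Zed, 19, 12), (B, Zed, 40, 7), (B, Zed, 7, 8), (C, Bo, 38, 37), (C, Bo, 4, 26), (C, Bo, 7, 2), (D, Zed, 19, 12), (D, Zed, 40, 7), (D, Zed, 7, 8), (F, Xia, 8, 18), (F, Xia, 9, 8), (F, Zed, 19, 12), (F, Zed, 40, 7), (F, Zed, 7, 8)}
σ[sname = Xia]: keep tuples satisfying sname = Xia → {(A, Xia, 8, 18), (A, Xia, 9, 8), (B, Xia, 8, 18), (B, Xia, 9, 8), (F, Xia, 8, 18), (F, Xia, 9, 8)}
σ[tid ≠ 9]: keep tuples satisfying tid ≠ 9 → {(A, Xia, 8, 18), (B, Xia, 8, 18), (F, Xia, 8, 18)}
Keep only column(s) grade, tid: {(A, 8), (B, 8), (F, 8)}

{(A, 8), (B, 8), (F, 8)}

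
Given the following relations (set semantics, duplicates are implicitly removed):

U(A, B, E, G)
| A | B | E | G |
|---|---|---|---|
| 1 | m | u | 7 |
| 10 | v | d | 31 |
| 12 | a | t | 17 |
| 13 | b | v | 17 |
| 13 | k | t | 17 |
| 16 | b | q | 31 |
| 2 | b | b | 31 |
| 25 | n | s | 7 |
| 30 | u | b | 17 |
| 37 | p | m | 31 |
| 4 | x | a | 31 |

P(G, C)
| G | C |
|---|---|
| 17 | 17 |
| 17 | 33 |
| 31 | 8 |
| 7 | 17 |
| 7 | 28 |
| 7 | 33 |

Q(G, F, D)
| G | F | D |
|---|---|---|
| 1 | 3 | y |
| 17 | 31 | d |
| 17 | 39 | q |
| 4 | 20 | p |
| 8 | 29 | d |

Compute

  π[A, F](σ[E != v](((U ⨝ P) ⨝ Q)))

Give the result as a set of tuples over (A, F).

Natural join on G: {(1, m, u, 7, 17), (1, m, u, 7, 28), (1, m, u, 7, 33), (10, v, d, 31, 8), (12, a, t, 17, 17), (12, a, t, 17, 33), (13, b, v, 17, 17), (13, b, v, 17, 33), (13, k, t, 17, 17), (13, k, t, 17, 33), (16, b, q, 31, 8), (2, b, b, 31, 8), (25, n, s, 7, 17), (25, n, s, 7, 28), (25, n, s, 7, 33), (30, u, b, 17, 17), (30, u, b, 17, 33), (37, p, m, 31, 8), (4, x, a, 31, 8)}
Natural join on G: {(12, a, t, 17, 17, 31, d), (12, a, t, 17, 17, 39, q), (12, a, t, 17, 33, 31, d), (12, a, t, 17, 33, 39, q), (13, b, v, 17, 17, 31, d), (13, b, v, 17, 17, 39, q), (13, b, v, 17, 33, 31, d), (13, b, v, 17, 33, 39, q), (13, k, t, 17, 17, 31, d), (13, k, t, 17, 17, 39, q), (13, k, t, 17, 33, 31, d), (13, k, t, 17, 33, 39, q), (30, u, b, 17, 17, 31, d), (30, u, b, 17, 17, 39, q), (30, u, b, 17, 33, 31, d), (30, u, b, 17, 33, 39, q)}
Selection E != v: {(12, a, t, 17, 17, 31, d), (12, a, t, 17, 17, 39, q), (12, a, t, 17, 33, 31, d), (12, a, t, 17, 33, 39, q), (13, k, t, 17, 17, 31, d), (13, k, t, 17, 17, 39, q), (13, k, t, 17, 33, 31, d), (13, k, t, 17, 33, 39, q), (30, u, b, 17, 17, 31, d), (30, u, b, 17, 17, 39, q), (30, u, b, 17, 33, 31, d), (30, u, b, 17, 33, 39, q)}
π[A, F]: project onto (A, F) (6 duplicate(s) eliminated) → {(12, 31), (12, 39), (13, 31), (13, 39), (30, 31), (30, 39)}

{(12, 31), (12, 39), (13, 31), (13, 39), (30, 31), (30, 39)}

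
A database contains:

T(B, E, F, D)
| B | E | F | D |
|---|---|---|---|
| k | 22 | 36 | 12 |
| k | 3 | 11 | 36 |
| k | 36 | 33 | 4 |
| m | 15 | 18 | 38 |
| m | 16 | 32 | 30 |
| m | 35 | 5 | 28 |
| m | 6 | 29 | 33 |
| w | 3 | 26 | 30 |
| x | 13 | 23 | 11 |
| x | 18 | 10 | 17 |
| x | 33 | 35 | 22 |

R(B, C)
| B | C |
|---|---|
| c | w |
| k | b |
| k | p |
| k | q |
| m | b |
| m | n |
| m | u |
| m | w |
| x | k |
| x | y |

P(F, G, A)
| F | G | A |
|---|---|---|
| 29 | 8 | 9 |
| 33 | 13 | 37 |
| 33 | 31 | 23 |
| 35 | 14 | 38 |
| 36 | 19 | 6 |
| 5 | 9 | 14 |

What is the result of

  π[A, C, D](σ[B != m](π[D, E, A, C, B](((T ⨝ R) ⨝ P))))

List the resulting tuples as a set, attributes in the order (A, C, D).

{(23, b, 4), (23, p, 4), (23, q, 4), (37, b, 4), (37, p, 4), (37, q, 4), (38, k, 22), (38, y, 22), (6, b, 12), (6, p, 12), (6, q, 12)}

Natural join on B: {(k, 22, 36, 12, b), (k, 22, 36, 12, p), (k, 22, 36, 12, q), (k, 3, 11, 36, b), (k, 3, 11, 36, p), (k, 3, 11, 36, q), (k, 36, 33, 4, b), (k, 36, 33, 4, p), (k, 36, 33, 4, q), (m, 15, 18, 38, b), (m, 15, 18, 38, n), (m, 15, 18, 38, u), (m, 15, 18, 38, w), (m, 16, 32, 30, b), (m, 16, 32, 30, n), (m, 16, 32, 30, u), (m, 16, 32, 30, w), (m, 35, 5, 28, b), (m, 35, 5, 28, n), (m, 35, 5, 28, u), (m, 35, 5, 28, w), (m, 6, 29, 33, b), (m, 6, 29, 33, n), (m, 6, 29, 33, u), (m, 6, 29, 33, w), (x, 13, 23, 11, k), (x, 13, 23, 11, y), (x, 18, 10, 17, k), (x, 18, 10, 17, y), (x, 33, 35, 22, k), (x, 33, 35, 22, y)}
Natural join on F: {(k, 22, 36, 12, b, 19, 6), (k, 22, 36, 12, p, 19, 6), (k, 22, 36, 12, q, 19, 6), (k, 36, 33, 4, b, 13, 37), (k, 36, 33, 4, b, 31, 23), (k, 36, 33, 4, p, 13, 37), (k, 36, 33, 4, p, 31, 23), (k, 36, 33, 4, q, 13, 37), (k, 36, 33, 4, q, 31, 23), (m, 35, 5, 28, b, 9, 14), (m, 35, 5, 28, n, 9, 14), (m, 35, 5, 28, u, 9, 14), (m, 35, 5, 28, w, 9, 14), (m, 6, 29, 33, b, 8, 9), (m, 6, 29, 33, n, 8, 9), (m, 6, 29, 33, u, 8, 9), (m, 6, 29, 33, w, 8, 9), (x, 33, 35, 22, k, 14, 38), (x, 33, 35, 22, y, 14, 38)}
π_{D, E, A, C, B} gives {(12, 22, 6, b, k), (12, 22, 6, p, k), (12, 22, 6, q, k), (22, 33, 38, k, x), (22, 33, 38, y, x), (28, 35, 14, b, m), (28, 35, 14, n, m), (28, 35, 14, u, m), (28, 35, 14, w, m), (33, 6, 9, b, m), (33, 6, 9, n, m), (33, 6, 9, u, m), (33, 6, 9, w, m), (4, 36, 23, b, k), (4, 36, 23, p, k), (4, 36, 23, q, k), (4, 36, 37, b, k), (4, 36, 37, p, k), (4, 36, 37, q, k)}.
Apply σ_{B != m}; surviving tuples: {(12, 22, 6, b, k), (12, 22, 6, p, k), (12, 22, 6, q, k), (22, 33, 38, k, x), (22, 33, 38, y, x), (4, 36, 23, b, k), (4, 36, 23, p, k), (4, 36, 23, q, k), (4, 36, 37, b, k), (4, 36, 37, p, k), (4, 36, 37, q, k)}
π_{A, C, D} gives {(23, b, 4), (23, p, 4), (23, q, 4), (37, b, 4), (37, p, 4), (37, q, 4), (38, k, 22), (38, y, 22), (6, b, 12), (6, p, 12), (6, q, 12)}.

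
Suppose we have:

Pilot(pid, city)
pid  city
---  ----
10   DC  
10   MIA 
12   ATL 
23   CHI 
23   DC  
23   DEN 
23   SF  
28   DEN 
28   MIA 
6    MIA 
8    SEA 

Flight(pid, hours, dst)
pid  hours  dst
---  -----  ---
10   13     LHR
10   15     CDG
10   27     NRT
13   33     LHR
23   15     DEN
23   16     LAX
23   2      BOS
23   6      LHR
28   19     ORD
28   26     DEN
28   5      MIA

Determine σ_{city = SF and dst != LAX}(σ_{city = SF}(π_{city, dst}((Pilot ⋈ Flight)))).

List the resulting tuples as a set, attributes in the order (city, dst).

{(SF, BOS), (SF, DEN), (SF, LHR)}

Joining Pilot and Flight on pid yields {(10, DC, 13, LHR), (10, DC, 15, CDG), (10, DC, 27, NRT), (10, MIA, 13, LHR), (10, MIA, 15, CDG), (10, MIA, 27, NRT), (23, CHI, 15, DEN), (23, CHI, 16, LAX), (23, CHI, 2, BOS), (23, CHI, 6, LHR), (23, DC, 15, DEN), (23, DC, 16, LAX), (23, DC, 2, BOS), (23, DC, 6, LHR), (23, DEN, 15, DEN), (23, DEN, 16, LAX), (23, DEN, 2, BOS), (23, DEN, 6, LHR), (23, SF, 15, DEN), (23, SF, 16, LAX), (23, SF, 2, BOS), (23, SF, 6, LHR), (28, DEN, 19, ORD), (28, DEN, 26, DEN), (28, DEN, 5, MIA), (28, MIA, 19, ORD), (28, MIA, 26, DEN), (28, MIA, 5, MIA)}.
π[city, dst]: project onto (city, dst) (2 duplicate(s) eliminated) → {(CHI, BOS), (CHI, DEN), (CHI, LAX), (CHI, LHR), (DC, BOS), (DC, CDG), (DC, DEN), (DC, LAX), (DC, LHR), (DC, NRT), (DEN, BOS), (DEN, DEN), (DEN, LAX), (DEN, LHR), (DEN, MIA), (DEN, ORD), (MIA, CDG), (MIA, DEN), (MIA, LHR), (MIA, MIA), (MIA, NRT), (MIA, ORD), (SF, BOS), (SF, DEN), (SF, LAX), (SF, LHR)}
Selection city = SF: {(SF, BOS), (SF, DEN), (SF, LAX), (SF, LHR)}
Selection city = SF and dst != LAX: {(SF, BOS), (SF, DEN), (SF, LHR)}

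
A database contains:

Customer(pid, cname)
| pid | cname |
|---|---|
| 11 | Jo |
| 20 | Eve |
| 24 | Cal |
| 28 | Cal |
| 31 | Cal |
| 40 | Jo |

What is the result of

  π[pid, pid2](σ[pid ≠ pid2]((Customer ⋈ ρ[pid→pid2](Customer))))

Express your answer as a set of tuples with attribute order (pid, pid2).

{(11, 40), (24, 28), (24, 31), (28, 24), (28, 31), (31, 24), (31, 28), (40, 11)}

ρ[pid→pid2]: schema becomes (pid2, cname); tuples unchanged.
Natural join on cname: {(11, Jo, 11), (11, Jo, 40), (20, Eve, 20), (24, Cal, 24), (24, Cal, 28), (24, Cal, 31), (28, Cal, 24), (28, Cal, 28), (28, Cal, 31), (31, Cal, 24), (31, Cal, 28), (31, Cal, 31), (40, Jo, 11), (40, Jo, 40)}
Selection pid ≠ pid2: {(11, Jo, 40), (24, Cal, 28), (24, Cal, 31), (28, Cal, 24), (28, Cal, 31), (31, Cal, 24), (31, Cal, 28), (40, Jo, 11)}
Projecting to pid, pid2: {(11, 40), (24, 28), (24, 31), (28, 24), (28, 31), (31, 24), (31, 28), (40, 11)}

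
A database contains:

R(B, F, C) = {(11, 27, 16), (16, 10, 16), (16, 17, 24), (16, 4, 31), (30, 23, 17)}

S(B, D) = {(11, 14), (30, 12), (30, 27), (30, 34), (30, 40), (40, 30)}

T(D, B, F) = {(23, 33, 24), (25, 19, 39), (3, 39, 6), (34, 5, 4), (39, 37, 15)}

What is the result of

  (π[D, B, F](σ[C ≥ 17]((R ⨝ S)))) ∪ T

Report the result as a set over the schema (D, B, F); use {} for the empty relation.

R ⋈ S (natural join on B): {(11, 27, 16, 14), (30, 23, 17, 12), (30, 23, 17, 27), (30, 23, 17, 34), (30, 23, 17, 40)}
Apply σ_{C ≥ 17}; surviving tuples: {(30, 23, 17, 12), (30, 23, 17, 27), (30, 23, 17, 34), (30, 23, 17, 40)}
π_{D, B, F} gives {(12, 30, 23), (27, 30, 23), (34, 30, 23), (40, 30, 23)}.
Union: {(12, 30, 23), (27, 30, 23), (34, 30, 23), (40, 30, 23)} with {(23, 33, 24), (25, 19, 39), (3, 39, 6), (34, 5, 4), (39, 37, 15)} → {(12, 30, 23), (23, 33, 24), (25, 19, 39), (27, 30, 23), (3, 39, 6), (34, 30, 23), (34, 5, 4), (39, 37, 15), (40, 30, 23)}

{(12, 30, 23), (23, 33, 24), (25, 19, 39), (27, 30, 23), (3, 39, 6), (34, 30, 23), (34, 5, 4), (39, 37, 15), (40, 30, 23)}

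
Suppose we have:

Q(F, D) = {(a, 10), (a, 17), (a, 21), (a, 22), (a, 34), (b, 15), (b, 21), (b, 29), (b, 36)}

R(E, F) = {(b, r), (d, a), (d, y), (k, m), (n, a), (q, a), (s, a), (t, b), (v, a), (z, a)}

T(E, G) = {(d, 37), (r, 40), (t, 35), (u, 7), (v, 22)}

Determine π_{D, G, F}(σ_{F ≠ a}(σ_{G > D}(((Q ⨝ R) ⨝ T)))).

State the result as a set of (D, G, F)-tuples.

Q ⋈ R (natural join on F): {(a, 10, d), (a, 10, n), (a, 10, q), (a, 10, s), (a, 10, v), (a, 10, z), (a, 17, d), (a, 17, n), (a, 17, q), (a, 17, s), (a, 17, v), (a, 17, z), (a, 21, d), (a, 21, n), (a, 21, q), (a, 21, s), (a, 21, v), (a, 21, z), (a, 22, d), (a, 22, n), (a, 22, q), (a, 22, s), (a, 22, v), (a, 22, z), (a, 34, d), (a, 34, n), (a, 34, q), (a, 34, s), (a, 34, v), (a, 34, z), (b, 15, t), (b, 21, t), (b, 29, t), (b, 36, t)}
(Q ⨝ R) ⋈ T (natural join on E): {(a, 10, d, 37), (a, 10, v, 22), (a, 17, d, 37), (a, 17, v, 22), (a, 21, d, 37), (a, 21, v, 22), (a, 22, d, 37), (a, 22, v, 22), (a, 34, d, 37), (a, 34, v, 22), (b, 15, t, 35), (b, 21, t, 35), (b, 29, t, 35), (b, 36, t, 35)}
σ[G > D]: keep tuples satisfying G > D → {(a, 10, d, 37), (a, 10, v, 22), (a, 17, d, 37), (a, 17, v, 22), (a, 21, d, 37), (a, 21, v, 22), (a, 22, d, 37), (a, 34, d, 37), (b, 15, t, 35), (b, 21, t, 35), (b, 29, t, 35)}
σ[F ≠ a]: keep tuples satisfying F ≠ a → {(b, 15, t, 35), (b, 21, t, 35), (b, 29, t, 35)}
Keep only column(s) D, G, F: {(15, 35, b), (21, 35, b), (29, 35, b)}

{(15, 35, b), (21, 35, b), (29, 35, b)}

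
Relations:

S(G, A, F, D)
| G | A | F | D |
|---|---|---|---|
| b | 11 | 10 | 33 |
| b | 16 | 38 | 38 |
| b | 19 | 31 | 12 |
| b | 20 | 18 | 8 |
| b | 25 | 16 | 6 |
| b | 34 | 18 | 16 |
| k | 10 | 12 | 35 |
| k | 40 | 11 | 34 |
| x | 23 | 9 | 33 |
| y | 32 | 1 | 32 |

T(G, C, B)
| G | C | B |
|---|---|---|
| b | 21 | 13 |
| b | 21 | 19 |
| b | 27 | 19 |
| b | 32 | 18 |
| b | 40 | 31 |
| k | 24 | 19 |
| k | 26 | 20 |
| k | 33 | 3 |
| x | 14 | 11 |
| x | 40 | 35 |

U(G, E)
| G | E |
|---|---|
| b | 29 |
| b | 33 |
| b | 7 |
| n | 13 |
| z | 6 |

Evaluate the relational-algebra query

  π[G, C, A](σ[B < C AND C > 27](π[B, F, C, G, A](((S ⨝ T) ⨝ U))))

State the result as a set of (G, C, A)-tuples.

{(b, 32, 11), (b, 32, 16), (b, 32, 19), (b, 32, 20), (b, 32, 25), (b, 32, 34), (b, 40, 11), (b, 40, 16), (b, 40, 19), (b, 40, 20), (b, 40, 25), (b, 40, 34)}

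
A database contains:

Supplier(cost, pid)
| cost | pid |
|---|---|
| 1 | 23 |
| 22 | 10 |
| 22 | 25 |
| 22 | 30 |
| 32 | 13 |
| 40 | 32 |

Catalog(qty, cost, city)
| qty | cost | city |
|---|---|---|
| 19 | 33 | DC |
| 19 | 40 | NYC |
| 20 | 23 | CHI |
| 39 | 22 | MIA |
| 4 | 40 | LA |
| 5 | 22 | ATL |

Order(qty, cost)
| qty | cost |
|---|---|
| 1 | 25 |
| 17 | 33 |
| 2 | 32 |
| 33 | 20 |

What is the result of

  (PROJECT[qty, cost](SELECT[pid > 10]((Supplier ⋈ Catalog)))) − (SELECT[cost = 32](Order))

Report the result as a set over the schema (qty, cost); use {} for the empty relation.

Joining Supplier and Catalog on cost yields {(22, 10, 39, MIA), (22, 10, 5, ATL), (22, 25, 39, MIA), (22, 25, 5, ATL), (22, 30, 39, MIA), (22, 30, 5, ATL), (40, 32, 19, NYC), (40, 32, 4, LA)}.
Filtering on pid > 10 leaves {(22, 25, 39, MIA), (22, 25, 5, ATL), (22, 30, 39, MIA), (22, 30, 5, ATL), (40, 32, 19, NYC), (40, 32, 4, LA)}.
Projecting to qty, cost (2 duplicate(s) eliminated): {(19, 40), (39, 22), (4, 40), (5, 22)}
Filtering on cost = 32 leaves {(2, 32)}.
Difference: {(19, 40), (39, 22), (4, 40), (5, 22)} with {(2, 32)} → {(19, 40), (39, 22), (4, 40), (5, 22)}

{(19, 40), (39, 22), (4, 40), (5, 22)}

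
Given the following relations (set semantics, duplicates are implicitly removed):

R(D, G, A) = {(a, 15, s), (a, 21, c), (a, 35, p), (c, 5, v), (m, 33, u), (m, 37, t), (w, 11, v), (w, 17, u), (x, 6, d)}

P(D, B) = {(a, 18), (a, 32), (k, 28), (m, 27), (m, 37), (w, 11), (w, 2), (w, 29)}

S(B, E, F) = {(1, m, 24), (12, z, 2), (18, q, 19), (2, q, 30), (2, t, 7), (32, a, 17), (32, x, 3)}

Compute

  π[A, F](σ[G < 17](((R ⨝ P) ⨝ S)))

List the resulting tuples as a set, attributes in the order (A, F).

{(s, 17), (s, 19), (s, 3), (v, 30), (v, 7)}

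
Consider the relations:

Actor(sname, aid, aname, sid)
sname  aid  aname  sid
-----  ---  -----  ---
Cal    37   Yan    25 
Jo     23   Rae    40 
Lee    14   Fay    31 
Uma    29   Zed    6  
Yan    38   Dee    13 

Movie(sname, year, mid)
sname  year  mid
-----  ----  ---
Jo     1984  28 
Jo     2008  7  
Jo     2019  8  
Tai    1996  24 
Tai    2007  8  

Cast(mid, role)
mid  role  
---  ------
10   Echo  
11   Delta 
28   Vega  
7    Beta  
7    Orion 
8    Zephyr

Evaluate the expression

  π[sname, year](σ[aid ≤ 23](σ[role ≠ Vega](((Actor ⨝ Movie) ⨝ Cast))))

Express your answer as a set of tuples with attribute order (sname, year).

{(Jo, 2008), (Jo, 2019)}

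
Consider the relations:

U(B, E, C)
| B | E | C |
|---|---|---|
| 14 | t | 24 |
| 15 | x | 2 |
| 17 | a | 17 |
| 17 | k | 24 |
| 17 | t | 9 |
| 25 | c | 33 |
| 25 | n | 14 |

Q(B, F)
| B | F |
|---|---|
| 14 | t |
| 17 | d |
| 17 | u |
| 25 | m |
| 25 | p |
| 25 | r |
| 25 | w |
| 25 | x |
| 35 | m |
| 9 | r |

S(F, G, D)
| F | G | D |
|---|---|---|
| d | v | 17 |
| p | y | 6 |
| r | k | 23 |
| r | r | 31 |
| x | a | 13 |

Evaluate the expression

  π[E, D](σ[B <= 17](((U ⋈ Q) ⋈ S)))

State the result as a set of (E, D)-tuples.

{(a, 17), (k, 17), (t, 17)}

Natural join on B: {(14, t, 24, t), (17, a, 17, d), (17, a, 17, u), (17, k, 24, d), (17, k, 24, u), (17, t, 9, d), (17, t, 9, u), (25, c, 33, m), (25, c, 33, p), (25, c, 33, r), (25, c, 33, w), (25, c, 33, x), (25, n, 14, m), (25, n, 14, p), (25, n, 14, r), (25, n, 14, w), (25, n, 14, x)}
Natural join on F: {(17, a, 17, d, v, 17), (17, k, 24, d, v, 17), (17, t, 9, d, v, 17), (25, c, 33, p, y, 6), (25, c, 33, r, k, 23), (25, c, 33, r, r, 31), (25, c, 33, x, a, 13), (25, n, 14, p, y, 6), (25, n, 14, r, k, 23), (25, n, 14, r, r, 31), (25, n, 14, x, a, 13)}
Filtering on B <= 17 leaves {(17, a, 17, d, v, 17), (17, k, 24, d, v, 17), (17, t, 9, d, v, 17)}.
π_{E, D} gives {(a, 17), (k, 17), (t, 17)}.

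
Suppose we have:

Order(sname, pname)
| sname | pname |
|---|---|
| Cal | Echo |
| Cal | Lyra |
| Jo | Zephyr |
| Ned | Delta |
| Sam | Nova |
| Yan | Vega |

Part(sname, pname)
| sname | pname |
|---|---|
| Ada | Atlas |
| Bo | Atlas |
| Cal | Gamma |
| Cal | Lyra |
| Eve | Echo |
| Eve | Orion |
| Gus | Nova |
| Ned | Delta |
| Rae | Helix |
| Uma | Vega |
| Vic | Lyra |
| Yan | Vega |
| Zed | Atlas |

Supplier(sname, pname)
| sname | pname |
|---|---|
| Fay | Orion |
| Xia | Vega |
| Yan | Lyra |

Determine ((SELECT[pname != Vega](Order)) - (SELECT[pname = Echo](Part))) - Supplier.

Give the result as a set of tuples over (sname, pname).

Filtering on pname != Vega leaves {(Cal, Echo), (Cal, Lyra), (Jo, Zephyr), (Ned, Delta), (Sam, Nova)}.
Filtering on pname = Echo leaves {(Eve, Echo)}.
Difference: {(Cal, Echo), (Cal, Lyra), (Jo, Zephyr), (Ned, Delta), (Sam, Nova)} with {(Eve, Echo)} → {(Cal, Echo), (Cal, Lyra), (Jo, Zephyr), (Ned, Delta), (Sam, Nova)}
Difference: {(Cal, Echo), (Cal, Lyra), (Jo, Zephyr), (Ned, Delta), (Sam, Nova)} with {(Fay, Orion), (Xia, Vega), (Yan, Lyra)} → {(Cal, Echo), (Cal, Lyra), (Jo, Zephyr), (Ned, Delta), (Sam, Nova)}

{(Cal, Echo), (Cal, Lyra), (Jo, Zephyr), (Ned, Delta), (Sam, Nova)}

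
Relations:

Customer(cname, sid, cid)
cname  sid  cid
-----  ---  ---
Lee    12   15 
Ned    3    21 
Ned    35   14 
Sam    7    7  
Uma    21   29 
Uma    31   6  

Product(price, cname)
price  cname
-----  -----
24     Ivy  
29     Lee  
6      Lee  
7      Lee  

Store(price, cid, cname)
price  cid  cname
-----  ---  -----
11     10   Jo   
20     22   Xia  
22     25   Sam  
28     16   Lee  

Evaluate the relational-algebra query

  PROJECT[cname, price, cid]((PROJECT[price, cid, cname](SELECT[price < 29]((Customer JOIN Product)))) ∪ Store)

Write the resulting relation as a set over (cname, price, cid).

{(Jo, 11, 10), (Lee, 28, 16), (Lee, 6, 15), (Lee, 7, 15), (Sam, 22, 25), (Xia, 20, 22)}

Customer ⋈ Product (natural join on cname): {(Lee, 12, 15, 29), (Lee, 12, 15, 6), (Lee, 12, 15, 7)}
Filtering on price < 29 leaves {(Lee, 12, 15, 6), (Lee, 12, 15, 7)}.
Projecting to price, cid, cname: {(6, 15, Lee), (7, 15, Lee)}
Union: {(6, 15, Lee), (7, 15, Lee)} with {(11, 10, Jo), (20, 22, Xia), (22, 25, Sam), (28, 16, Lee)} → {(11, 10, Jo), (20, 22, Xia), (22, 25, Sam), (28, 16, Lee), (6, 15, Lee), (7, 15, Lee)}
Projecting to cname, price, cid: {(Jo, 11, 10), (Lee, 28, 16), (Lee, 6, 15), (Lee, 7, 15), (Sam, 22, 25), (Xia, 20, 22)}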